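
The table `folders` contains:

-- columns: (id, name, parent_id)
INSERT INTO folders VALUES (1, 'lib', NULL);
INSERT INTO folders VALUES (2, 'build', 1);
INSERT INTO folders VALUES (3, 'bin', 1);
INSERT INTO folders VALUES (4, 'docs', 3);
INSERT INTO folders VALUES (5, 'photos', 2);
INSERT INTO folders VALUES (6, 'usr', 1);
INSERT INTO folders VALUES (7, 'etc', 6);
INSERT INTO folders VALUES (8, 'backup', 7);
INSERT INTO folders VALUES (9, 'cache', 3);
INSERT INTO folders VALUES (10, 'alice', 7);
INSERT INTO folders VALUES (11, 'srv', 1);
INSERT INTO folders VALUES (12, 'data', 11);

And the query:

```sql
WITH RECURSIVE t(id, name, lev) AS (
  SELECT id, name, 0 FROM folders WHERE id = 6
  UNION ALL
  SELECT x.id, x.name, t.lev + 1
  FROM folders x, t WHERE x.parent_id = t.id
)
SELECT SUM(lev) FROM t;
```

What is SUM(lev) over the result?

5

Base: id=6 (usr) at lev 0.
Iteration 1: rows with parent_id in {6} -> etc (id 7, lev 1).
Iteration 2: rows with parent_id in {7} -> backup (id 8, lev 2), alice (id 10, lev 2).
Iteration 3: no rows with parent_id in {8,10}; recursion stops.
SUM(lev) = 0 + 1 + 2 + 2 = 5.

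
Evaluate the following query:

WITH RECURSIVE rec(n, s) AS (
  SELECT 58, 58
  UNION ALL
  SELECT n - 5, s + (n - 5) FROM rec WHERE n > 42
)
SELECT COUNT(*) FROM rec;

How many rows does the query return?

5

Base: n=58, s=58.
Iteration 1: 58 > 42 holds -> n = 58 - 5 = 53, s = 58 + 53 = 111.
Iteration 2: 53 > 42 holds -> n = 53 - 5 = 48, s = 111 + 48 = 159.
Iteration 3: 48 > 42 holds -> n = 48 - 5 = 43, s = 159 + 43 = 202.
Iteration 4: 43 > 42 holds -> n = 43 - 5 = 38, s = 202 + 38 = 240.
Iteration 5: 38 > 42 fails; recursion stops.
Total rows emitted: 5.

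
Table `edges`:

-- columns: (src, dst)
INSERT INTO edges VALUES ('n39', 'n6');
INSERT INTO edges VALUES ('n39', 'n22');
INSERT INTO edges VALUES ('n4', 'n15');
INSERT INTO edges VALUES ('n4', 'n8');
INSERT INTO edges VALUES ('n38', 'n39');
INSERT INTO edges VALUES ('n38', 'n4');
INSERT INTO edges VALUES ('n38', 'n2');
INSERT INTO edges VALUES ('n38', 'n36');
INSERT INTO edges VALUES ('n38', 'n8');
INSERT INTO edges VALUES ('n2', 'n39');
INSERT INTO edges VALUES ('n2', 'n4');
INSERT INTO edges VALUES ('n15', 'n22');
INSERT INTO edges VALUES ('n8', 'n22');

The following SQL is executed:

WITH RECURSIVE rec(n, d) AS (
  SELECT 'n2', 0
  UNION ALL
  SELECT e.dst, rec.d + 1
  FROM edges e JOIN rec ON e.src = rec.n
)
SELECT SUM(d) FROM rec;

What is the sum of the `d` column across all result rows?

16

Base: (n2, d=0).
Iteration 1: edges from {n2} -> (n39, d=1), (n4, d=1).
Iteration 2: edges from {n39,n4} -> (n15, d=2), (n22, d=2), (n6, d=2), (n8, d=2).
Iteration 3: edges from {n15,n22,n6,n8} -> (n22, d=3) x2. [UNION ALL keeps all 2 new rows, including repeats]
Iteration 4: no outgoing edges from {n22}; recursion stops.
SUM(d) = 0 + 1 + 1 + 2 + 2 + 2 + 2 + 3 + 3 = 16.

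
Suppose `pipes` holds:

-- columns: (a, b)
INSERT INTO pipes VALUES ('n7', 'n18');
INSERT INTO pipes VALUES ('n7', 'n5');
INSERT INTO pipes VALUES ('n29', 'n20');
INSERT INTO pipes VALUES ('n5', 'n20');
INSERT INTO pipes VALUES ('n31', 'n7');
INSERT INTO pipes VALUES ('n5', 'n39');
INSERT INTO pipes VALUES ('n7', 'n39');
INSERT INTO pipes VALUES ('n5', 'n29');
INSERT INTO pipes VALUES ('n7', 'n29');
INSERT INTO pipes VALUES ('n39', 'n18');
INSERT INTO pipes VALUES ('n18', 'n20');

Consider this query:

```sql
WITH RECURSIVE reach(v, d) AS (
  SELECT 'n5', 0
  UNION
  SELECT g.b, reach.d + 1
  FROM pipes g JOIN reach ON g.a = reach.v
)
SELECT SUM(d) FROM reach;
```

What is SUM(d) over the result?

Base: (n5, d=0).
Iteration 1: edges from {n5} -> (n20, d=1), (n29, d=1), (n39, d=1).
Iteration 2: edges from {n20,n29,n39} -> (n18, d=2), (n20, d=2).
Iteration 3: edges from {n18,n20} -> (n20, d=3).
Iteration 4: no outgoing edges from {n20}; recursion stops.
SUM(d) = 0 + 1 + 1 + 1 + 2 + 2 + 3 = 10.

10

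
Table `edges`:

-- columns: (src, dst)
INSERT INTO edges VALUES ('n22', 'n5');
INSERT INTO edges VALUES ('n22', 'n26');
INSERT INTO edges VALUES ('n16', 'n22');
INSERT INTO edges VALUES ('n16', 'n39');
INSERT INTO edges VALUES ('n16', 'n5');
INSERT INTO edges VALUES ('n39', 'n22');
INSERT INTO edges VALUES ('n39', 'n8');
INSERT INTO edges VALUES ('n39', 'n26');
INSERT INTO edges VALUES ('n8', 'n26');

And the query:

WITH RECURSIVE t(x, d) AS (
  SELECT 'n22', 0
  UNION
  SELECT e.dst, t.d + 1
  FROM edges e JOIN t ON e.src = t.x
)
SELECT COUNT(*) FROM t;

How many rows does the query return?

Base: (n22, d=0).
Iteration 1: edges from {n22} -> (n26, d=1), (n5, d=1).
Iteration 2: no outgoing edges from {n26,n5}; recursion stops.
Total rows emitted: 3.

3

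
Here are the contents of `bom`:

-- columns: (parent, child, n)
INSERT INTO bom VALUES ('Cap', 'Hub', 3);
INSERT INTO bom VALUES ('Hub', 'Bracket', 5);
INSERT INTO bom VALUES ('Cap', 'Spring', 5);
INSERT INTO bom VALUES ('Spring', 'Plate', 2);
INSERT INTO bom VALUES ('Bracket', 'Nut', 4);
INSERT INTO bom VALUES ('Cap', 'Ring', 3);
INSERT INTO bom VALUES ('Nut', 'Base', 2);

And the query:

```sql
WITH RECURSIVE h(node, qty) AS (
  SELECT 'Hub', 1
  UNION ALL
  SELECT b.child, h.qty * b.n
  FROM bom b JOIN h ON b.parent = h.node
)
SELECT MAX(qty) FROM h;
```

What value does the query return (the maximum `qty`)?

Base: (Hub, qty=1).
Iteration 1: components of {Hub} -> Bracket = 1*5 = 5.
Iteration 2: components of {Bracket} -> Nut = 5*4 = 20.
Iteration 3: components of {Nut} -> Base = 20*2 = 40.
Iteration 4: no further components; recursion stops.
qty values: 1, 5, 20, 40; the maximum is 40.

40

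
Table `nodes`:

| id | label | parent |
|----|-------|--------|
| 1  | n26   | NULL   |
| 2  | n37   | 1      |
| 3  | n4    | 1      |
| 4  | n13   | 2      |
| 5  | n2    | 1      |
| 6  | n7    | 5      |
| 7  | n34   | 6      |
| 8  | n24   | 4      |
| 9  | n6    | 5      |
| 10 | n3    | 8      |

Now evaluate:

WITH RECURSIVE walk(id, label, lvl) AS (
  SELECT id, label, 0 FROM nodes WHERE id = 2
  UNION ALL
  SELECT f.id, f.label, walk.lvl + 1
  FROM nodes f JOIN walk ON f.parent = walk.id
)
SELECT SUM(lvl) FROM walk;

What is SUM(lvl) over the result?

Base: id=2 (n37) at lvl 0.
Iteration 1: rows with parent in {2} -> n13 (id 4, lvl 1).
Iteration 2: rows with parent in {4} -> n24 (id 8, lvl 2).
Iteration 3: rows with parent in {8} -> n3 (id 10, lvl 3).
Iteration 4: no rows with parent in {10}; recursion stops.
SUM(lvl) = 0 + 1 + 2 + 3 = 6.

6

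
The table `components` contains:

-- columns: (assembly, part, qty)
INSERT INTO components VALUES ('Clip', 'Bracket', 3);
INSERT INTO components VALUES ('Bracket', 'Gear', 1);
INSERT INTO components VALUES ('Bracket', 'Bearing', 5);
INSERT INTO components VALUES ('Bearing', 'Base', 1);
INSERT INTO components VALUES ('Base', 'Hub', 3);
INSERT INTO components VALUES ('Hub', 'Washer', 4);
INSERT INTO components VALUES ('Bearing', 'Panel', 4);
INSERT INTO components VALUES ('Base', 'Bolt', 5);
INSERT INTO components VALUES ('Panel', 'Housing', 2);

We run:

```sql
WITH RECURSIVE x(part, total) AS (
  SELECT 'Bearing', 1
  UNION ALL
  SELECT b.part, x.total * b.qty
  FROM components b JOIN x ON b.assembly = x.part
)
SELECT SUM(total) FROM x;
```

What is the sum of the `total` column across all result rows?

34

Base: (Bearing, total=1).
Iteration 1: components of {Bearing} -> Base = 1*1 = 1, Panel = 1*4 = 4.
Iteration 2: components of {Base,Panel} -> Bolt = 1*5 = 5, Housing = 4*2 = 8, Hub = 1*3 = 3.
Iteration 3: components of {Bolt,Housing,Hub} -> Washer = 3*4 = 12.
Iteration 4: no further components; recursion stops.
SUM(total) = 1 + 1 + 4 + 3 + 5 + 8 + 12 = 34.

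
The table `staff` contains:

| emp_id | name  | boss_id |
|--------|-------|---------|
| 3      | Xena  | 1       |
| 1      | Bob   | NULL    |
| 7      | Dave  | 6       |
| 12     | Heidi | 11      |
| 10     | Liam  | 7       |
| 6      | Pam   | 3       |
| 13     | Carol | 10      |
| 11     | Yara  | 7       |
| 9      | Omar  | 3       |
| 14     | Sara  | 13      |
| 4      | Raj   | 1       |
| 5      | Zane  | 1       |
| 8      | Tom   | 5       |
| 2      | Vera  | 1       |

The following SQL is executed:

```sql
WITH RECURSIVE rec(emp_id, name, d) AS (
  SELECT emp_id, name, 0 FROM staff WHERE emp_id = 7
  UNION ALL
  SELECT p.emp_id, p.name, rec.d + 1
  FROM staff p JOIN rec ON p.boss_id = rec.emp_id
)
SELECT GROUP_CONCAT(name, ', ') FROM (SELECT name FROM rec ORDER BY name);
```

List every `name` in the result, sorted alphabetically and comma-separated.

Carol, Dave, Heidi, Liam, Sara, Yara

Base: emp_id=7 (Dave) at d 0.
Iteration 1: rows with boss_id in {7} -> Liam (id 10, d 1), Yara (id 11, d 1).
Iteration 2: rows with boss_id in {10,11} -> Heidi (id 12, d 2), Carol (id 13, d 2).
Iteration 3: rows with boss_id in {12,13} -> Sara (id 14, d 3).
Iteration 4: no rows with boss_id in {14}; recursion stops.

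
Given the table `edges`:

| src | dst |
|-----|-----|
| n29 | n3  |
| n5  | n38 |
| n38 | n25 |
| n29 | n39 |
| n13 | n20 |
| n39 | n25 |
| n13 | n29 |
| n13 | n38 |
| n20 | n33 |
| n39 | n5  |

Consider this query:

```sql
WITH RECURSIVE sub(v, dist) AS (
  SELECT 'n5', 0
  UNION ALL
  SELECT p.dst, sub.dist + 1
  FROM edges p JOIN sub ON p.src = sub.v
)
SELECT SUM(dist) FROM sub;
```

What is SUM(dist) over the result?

Base: (n5, dist=0).
Iteration 1: edges from {n5} -> (n38, dist=1).
Iteration 2: edges from {n38} -> (n25, dist=2).
Iteration 3: no outgoing edges from {n25}; recursion stops.
SUM(dist) = 0 + 1 + 2 = 3.

3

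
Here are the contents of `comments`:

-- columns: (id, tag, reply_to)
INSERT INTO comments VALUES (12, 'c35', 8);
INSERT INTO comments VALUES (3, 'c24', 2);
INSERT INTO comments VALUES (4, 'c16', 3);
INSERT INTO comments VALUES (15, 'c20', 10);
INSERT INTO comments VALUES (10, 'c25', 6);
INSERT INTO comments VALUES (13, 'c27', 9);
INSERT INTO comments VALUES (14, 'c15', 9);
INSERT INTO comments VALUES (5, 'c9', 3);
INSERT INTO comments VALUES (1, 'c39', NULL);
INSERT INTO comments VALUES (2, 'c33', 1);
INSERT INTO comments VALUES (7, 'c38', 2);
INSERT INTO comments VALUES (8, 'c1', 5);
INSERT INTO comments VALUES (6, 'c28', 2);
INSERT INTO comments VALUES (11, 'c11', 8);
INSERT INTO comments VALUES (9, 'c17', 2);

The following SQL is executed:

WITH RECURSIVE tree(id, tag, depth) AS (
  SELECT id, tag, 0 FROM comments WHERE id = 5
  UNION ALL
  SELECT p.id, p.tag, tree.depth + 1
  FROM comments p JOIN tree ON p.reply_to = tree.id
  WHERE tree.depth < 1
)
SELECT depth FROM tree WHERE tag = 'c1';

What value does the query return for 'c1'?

1

Base: id=5 (c9) at depth 0.
Iteration 1: rows with reply_to in {5} -> c1 (id 8, depth 1).
Iteration 2: depth < 1 fails for all current rows; recursion stops.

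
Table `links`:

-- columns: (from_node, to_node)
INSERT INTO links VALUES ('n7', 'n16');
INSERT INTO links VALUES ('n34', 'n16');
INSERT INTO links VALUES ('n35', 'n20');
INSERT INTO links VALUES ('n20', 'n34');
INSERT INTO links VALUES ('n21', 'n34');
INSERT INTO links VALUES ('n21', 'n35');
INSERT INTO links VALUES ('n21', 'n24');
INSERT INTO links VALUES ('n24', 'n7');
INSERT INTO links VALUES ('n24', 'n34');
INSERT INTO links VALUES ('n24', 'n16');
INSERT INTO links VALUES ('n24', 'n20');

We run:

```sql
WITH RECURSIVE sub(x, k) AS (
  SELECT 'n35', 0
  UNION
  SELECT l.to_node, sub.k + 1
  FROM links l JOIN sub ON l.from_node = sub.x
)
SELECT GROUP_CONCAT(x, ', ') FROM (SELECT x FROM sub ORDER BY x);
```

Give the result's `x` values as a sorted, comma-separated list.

n16, n20, n34, n35

Base: (n35, k=0).
Iteration 1: edges from {n35} -> (n20, k=1).
Iteration 2: edges from {n20} -> (n34, k=2).
Iteration 3: edges from {n34} -> (n16, k=3).
Iteration 4: no outgoing edges from {n16}; recursion stops.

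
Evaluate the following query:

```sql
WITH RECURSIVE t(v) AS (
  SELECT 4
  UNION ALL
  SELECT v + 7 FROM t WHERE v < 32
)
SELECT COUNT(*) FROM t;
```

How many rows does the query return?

Base: v=4.
Iteration 1: 4 < 32 holds -> v = 4 + 7 = 11.
Iteration 2: 11 < 32 holds -> v = 11 + 7 = 18.
Iteration 3: 18 < 32 holds -> v = 18 + 7 = 25.
Iteration 4: 25 < 32 holds -> v = 25 + 7 = 32.
Iteration 5: 32 < 32 fails; recursion stops.
Total rows emitted: 5.

5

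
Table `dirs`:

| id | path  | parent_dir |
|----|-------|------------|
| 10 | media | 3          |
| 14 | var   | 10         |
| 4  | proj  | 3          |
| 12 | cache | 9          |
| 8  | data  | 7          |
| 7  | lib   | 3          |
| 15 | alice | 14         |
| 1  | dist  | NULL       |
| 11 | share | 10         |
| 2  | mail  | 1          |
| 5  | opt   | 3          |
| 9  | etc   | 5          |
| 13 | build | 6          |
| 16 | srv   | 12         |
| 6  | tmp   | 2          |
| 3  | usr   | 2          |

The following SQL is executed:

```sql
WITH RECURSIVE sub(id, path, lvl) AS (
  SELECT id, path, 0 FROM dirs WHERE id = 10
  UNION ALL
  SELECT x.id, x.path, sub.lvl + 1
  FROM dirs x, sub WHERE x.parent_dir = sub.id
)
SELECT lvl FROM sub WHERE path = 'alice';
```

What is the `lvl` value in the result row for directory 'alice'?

Base: id=10 (media) at lvl 0.
Iteration 1: rows with parent_dir in {10} -> share (id 11, lvl 1), var (id 14, lvl 1).
Iteration 2: rows with parent_dir in {11,14} -> alice (id 15, lvl 2).
Iteration 3: no rows with parent_dir in {15}; recursion stops.

2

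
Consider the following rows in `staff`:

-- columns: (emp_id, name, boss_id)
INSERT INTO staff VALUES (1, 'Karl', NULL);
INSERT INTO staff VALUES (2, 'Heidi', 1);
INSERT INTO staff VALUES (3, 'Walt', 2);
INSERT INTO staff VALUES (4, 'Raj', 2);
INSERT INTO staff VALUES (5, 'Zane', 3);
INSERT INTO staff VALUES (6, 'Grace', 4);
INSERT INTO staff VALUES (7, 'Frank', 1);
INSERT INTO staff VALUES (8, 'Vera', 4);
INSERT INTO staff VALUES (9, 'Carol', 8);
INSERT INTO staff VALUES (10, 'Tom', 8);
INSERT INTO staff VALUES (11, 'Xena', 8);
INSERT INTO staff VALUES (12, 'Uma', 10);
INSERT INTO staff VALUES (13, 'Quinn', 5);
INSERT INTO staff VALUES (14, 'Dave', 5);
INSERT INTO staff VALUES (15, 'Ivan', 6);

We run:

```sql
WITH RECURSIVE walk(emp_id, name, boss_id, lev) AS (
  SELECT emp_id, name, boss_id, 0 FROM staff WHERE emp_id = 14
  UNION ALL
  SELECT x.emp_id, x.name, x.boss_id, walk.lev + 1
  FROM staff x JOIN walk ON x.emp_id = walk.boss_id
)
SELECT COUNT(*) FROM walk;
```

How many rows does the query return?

5

Base: emp_id=14 (Dave), boss_id=5, lev 0.
Iteration 1: join on emp_id=5 -> Zane (id 5, boss_id=3, lev 1).
Iteration 2: join on emp_id=3 -> Walt (id 3, boss_id=2, lev 2).
Iteration 3: join on emp_id=2 -> Heidi (id 2, boss_id=1, lev 3).
Iteration 4: join on emp_id=1 -> Karl (id 1, boss_id=NULL, lev 4).
Iteration 5: boss_id is NULL; no match; recursion stops.
Total rows emitted: 5.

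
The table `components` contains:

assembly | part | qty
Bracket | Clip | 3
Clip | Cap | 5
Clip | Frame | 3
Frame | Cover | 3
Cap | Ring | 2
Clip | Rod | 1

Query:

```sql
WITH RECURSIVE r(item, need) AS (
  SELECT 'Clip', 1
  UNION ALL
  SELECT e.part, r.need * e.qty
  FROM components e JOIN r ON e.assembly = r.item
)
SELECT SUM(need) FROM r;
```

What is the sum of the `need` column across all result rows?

Base: (Clip, need=1).
Iteration 1: components of {Clip} -> Cap = 1*5 = 5, Frame = 1*3 = 3, Rod = 1*1 = 1.
Iteration 2: components of {Cap,Frame,Rod} -> Cover = 3*3 = 9, Ring = 5*2 = 10.
Iteration 3: no further components; recursion stops.
SUM(need) = 1 + 5 + 3 + 1 + 10 + 9 = 29.

29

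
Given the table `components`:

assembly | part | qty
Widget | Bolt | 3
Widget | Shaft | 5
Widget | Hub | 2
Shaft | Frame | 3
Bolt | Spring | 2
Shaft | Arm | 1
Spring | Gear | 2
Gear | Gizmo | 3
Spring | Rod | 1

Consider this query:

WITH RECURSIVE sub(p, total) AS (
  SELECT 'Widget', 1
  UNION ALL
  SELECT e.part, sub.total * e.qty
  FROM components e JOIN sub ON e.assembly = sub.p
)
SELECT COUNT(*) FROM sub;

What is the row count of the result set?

Base: (Widget, total=1).
Iteration 1: components of {Widget} -> Bolt = 1*3 = 3, Hub = 1*2 = 2, Shaft = 1*5 = 5.
Iteration 2: components of {Bolt,Hub,Shaft} -> Arm = 5*1 = 5, Frame = 5*3 = 15, Spring = 3*2 = 6.
Iteration 3: components of {Arm,Frame,Spring} -> Gear = 6*2 = 12, Rod = 6*1 = 6.
Iteration 4: components of {Gear,Rod} -> Gizmo = 12*3 = 36.
Iteration 5: no further components; recursion stops.
Total rows emitted: 10.

10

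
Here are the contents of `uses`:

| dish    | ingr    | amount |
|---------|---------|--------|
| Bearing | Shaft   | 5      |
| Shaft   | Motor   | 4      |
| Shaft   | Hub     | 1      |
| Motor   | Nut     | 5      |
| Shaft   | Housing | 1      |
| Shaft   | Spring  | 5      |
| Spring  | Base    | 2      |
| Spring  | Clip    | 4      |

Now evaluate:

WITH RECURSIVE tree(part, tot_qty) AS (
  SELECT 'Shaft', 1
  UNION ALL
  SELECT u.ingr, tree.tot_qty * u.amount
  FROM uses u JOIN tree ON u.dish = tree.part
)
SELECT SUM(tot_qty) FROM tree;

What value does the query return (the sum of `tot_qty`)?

Base: (Shaft, tot_qty=1).
Iteration 1: components of {Shaft} -> Housing = 1*1 = 1, Hub = 1*1 = 1, Motor = 1*4 = 4, Spring = 1*5 = 5.
Iteration 2: components of {Housing,Hub,Motor,Spring} -> Base = 5*2 = 10, Clip = 5*4 = 20, Nut = 4*5 = 20.
Iteration 3: no further components; recursion stops.
SUM(tot_qty) = 1 + 4 + 1 + 1 + 5 + 20 + 10 + 20 = 62.

62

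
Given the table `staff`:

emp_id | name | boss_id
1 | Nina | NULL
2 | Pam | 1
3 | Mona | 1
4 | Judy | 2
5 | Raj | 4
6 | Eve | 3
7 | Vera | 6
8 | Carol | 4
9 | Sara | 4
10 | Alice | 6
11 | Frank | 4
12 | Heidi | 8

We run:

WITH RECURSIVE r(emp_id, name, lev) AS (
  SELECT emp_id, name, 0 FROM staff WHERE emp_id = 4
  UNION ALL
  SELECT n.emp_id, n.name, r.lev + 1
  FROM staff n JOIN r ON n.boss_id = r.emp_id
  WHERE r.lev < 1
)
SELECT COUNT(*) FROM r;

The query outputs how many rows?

5

Base: emp_id=4 (Judy) at lev 0.
Iteration 1: rows with boss_id in {4} -> Raj (id 5, lev 1), Carol (id 8, lev 1), Sara (id 9, lev 1), Frank (id 11, lev 1).
Iteration 2: lev < 1 fails for all current rows; recursion stops.
Total rows emitted: 5.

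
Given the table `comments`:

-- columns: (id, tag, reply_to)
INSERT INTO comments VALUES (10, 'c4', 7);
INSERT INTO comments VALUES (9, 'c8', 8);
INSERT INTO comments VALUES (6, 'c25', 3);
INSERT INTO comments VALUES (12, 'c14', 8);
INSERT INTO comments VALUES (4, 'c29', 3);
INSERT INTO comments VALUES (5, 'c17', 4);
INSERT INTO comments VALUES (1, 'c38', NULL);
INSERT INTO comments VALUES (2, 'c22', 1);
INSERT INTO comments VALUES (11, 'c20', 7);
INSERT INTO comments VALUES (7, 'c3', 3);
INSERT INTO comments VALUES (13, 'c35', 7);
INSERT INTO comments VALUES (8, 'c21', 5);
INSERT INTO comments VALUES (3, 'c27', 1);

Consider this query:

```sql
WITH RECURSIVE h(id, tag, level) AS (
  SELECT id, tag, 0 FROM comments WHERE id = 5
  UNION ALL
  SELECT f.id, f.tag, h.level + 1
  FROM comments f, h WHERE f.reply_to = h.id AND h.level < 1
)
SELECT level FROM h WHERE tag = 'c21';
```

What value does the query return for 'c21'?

1

Base: id=5 (c17) at level 0.
Iteration 1: rows with reply_to in {5} -> c21 (id 8, level 1).
Iteration 2: level < 1 fails for all current rows; recursion stops.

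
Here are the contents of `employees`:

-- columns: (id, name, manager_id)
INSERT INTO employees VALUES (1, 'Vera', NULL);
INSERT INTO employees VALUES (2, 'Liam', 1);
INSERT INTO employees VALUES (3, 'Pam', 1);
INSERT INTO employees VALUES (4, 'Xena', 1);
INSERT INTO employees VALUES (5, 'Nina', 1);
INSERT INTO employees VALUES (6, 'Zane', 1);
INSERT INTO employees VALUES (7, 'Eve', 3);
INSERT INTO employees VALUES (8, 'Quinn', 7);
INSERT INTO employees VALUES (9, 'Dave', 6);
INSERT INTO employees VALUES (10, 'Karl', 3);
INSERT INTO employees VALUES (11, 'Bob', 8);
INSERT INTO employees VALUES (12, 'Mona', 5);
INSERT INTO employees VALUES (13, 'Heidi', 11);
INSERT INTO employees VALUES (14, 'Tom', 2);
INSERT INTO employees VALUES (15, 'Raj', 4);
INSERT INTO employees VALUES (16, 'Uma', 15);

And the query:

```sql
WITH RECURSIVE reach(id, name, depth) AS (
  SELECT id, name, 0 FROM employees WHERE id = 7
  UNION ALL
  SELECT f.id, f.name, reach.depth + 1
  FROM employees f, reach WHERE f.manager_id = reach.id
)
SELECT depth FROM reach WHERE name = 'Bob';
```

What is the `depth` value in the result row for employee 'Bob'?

2

Base: id=7 (Eve) at depth 0.
Iteration 1: rows with manager_id in {7} -> Quinn (id 8, depth 1).
Iteration 2: rows with manager_id in {8} -> Bob (id 11, depth 2).
Iteration 3: rows with manager_id in {11} -> Heidi (id 13, depth 3).
Iteration 4: no rows with manager_id in {13}; recursion stops.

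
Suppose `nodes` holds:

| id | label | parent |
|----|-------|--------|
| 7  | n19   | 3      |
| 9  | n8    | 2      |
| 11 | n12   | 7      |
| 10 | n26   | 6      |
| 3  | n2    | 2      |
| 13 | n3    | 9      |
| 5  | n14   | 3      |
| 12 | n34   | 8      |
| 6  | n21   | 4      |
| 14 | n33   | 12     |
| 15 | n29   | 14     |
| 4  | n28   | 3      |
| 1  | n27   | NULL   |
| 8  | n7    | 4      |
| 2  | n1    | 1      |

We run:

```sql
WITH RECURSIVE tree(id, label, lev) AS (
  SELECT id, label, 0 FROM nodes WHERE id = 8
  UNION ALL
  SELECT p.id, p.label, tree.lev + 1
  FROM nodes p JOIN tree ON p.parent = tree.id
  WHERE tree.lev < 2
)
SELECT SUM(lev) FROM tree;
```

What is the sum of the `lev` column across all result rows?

Base: id=8 (n7) at lev 0.
Iteration 1: rows with parent in {8} -> n34 (id 12, lev 1).
Iteration 2: rows with parent in {12} -> n33 (id 14, lev 2).
Iteration 3: lev < 2 fails for all current rows; recursion stops.
SUM(lev) = 0 + 1 + 2 = 3.

3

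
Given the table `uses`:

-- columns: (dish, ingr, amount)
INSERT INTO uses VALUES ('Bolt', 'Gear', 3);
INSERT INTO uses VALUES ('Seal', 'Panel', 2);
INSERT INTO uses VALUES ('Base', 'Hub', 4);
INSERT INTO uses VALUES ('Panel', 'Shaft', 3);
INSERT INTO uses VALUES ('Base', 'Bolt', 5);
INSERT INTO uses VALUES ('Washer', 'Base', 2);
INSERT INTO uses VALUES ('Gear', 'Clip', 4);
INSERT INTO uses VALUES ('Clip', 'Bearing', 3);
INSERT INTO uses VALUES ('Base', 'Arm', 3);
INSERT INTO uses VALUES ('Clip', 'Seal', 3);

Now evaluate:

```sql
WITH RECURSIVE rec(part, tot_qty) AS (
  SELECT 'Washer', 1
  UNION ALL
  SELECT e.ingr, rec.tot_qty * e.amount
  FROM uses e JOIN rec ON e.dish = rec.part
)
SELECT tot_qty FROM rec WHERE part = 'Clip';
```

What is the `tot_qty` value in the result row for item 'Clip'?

Base: (Washer, tot_qty=1).
Iteration 1: components of {Washer} -> Base = 1*2 = 2.
Iteration 2: components of {Base} -> Arm = 2*3 = 6, Bolt = 2*5 = 10, Hub = 2*4 = 8.
Iteration 3: components of {Arm,Bolt,Hub} -> Gear = 10*3 = 30.
Iteration 4: components of {Gear} -> Clip = 30*4 = 120.
Iteration 5: components of {Clip} -> Bearing = 120*3 = 360, Seal = 120*3 = 360.
Iteration 6: components of {Bearing,Seal} -> Panel = 360*2 = 720.
Iteration 7: components of {Panel} -> Shaft = 720*3 = 2160.
Iteration 8: no further components; recursion stops.

120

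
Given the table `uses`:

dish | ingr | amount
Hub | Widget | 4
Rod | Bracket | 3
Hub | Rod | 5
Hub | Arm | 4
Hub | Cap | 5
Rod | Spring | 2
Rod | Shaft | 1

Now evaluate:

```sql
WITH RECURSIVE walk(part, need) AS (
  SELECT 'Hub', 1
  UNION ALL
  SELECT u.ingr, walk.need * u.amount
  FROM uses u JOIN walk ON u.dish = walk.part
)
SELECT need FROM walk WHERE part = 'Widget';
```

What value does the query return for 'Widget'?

4

Base: (Hub, need=1).
Iteration 1: components of {Hub} -> Arm = 1*4 = 4, Cap = 1*5 = 5, Rod = 1*5 = 5, Widget = 1*4 = 4.
Iteration 2: components of {Arm,Cap,Rod,Widget} -> Bracket = 5*3 = 15, Shaft = 5*1 = 5, Spring = 5*2 = 10.
Iteration 3: no further components; recursion stops.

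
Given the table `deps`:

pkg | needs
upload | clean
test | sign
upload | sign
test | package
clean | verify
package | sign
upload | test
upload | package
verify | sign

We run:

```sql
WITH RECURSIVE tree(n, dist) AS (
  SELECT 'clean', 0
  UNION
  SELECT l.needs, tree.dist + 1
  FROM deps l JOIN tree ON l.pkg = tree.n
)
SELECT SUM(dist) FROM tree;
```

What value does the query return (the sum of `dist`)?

3

Base: (clean, dist=0).
Iteration 1: edges from {clean} -> (verify, dist=1).
Iteration 2: edges from {verify} -> (sign, dist=2).
Iteration 3: no outgoing edges from {sign}; recursion stops.
SUM(dist) = 0 + 1 + 2 = 3.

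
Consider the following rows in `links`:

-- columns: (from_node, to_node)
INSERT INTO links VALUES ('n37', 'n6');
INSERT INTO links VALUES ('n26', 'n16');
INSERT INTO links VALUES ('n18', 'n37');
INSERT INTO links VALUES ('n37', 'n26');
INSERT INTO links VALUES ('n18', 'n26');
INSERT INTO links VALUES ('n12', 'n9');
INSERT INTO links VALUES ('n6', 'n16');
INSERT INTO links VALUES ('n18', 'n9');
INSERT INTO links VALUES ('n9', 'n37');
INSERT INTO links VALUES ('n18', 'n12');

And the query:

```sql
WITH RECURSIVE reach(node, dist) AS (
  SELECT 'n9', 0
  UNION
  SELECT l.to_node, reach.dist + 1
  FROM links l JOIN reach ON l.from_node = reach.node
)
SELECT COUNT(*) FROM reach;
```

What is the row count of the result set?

Base: (n9, dist=0).
Iteration 1: edges from {n9} -> (n37, dist=1).
Iteration 2: edges from {n37} -> (n26, dist=2), (n6, dist=2).
Iteration 3: edges from {n26,n6} -> (n16, dist=3). [UNION drops 1 duplicate row(s)]
Iteration 4: no outgoing edges from {n16}; recursion stops.
Total rows emitted: 5.

5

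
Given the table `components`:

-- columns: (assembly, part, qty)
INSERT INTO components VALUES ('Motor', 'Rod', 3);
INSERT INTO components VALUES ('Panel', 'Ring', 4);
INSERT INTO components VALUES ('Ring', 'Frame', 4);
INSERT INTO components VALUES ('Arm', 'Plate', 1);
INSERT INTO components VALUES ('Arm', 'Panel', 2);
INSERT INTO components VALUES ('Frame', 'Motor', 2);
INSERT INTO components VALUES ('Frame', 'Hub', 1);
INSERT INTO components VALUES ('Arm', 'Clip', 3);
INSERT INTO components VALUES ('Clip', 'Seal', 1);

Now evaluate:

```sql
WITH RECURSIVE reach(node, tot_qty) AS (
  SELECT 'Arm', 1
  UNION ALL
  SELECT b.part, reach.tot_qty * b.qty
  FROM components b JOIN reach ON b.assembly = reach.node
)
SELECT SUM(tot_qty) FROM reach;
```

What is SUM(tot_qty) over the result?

Base: (Arm, tot_qty=1).
Iteration 1: components of {Arm} -> Clip = 1*3 = 3, Panel = 1*2 = 2, Plate = 1*1 = 1.
Iteration 2: components of {Clip,Panel,Plate} -> Ring = 2*4 = 8, Seal = 3*1 = 3.
Iteration 3: components of {Ring,Seal} -> Frame = 8*4 = 32.
Iteration 4: components of {Frame} -> Hub = 32*1 = 32, Motor = 32*2 = 64.
Iteration 5: components of {Hub,Motor} -> Rod = 64*3 = 192.
Iteration 6: no further components; recursion stops.
SUM(tot_qty) = 1 + 2 + 1 + 3 + 8 + 3 + 32 + 64 + 32 + 192 = 338.

338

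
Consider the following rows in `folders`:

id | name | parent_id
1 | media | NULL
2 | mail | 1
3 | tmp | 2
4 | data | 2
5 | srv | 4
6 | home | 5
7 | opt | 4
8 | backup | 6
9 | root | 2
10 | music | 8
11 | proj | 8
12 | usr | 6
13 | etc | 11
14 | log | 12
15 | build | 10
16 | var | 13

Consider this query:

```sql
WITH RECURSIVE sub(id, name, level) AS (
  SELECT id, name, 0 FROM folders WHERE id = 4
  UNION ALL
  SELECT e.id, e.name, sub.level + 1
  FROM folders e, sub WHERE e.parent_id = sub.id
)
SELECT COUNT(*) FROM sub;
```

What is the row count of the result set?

12

Base: id=4 (data) at level 0.
Iteration 1: rows with parent_id in {4} -> srv (id 5, level 1), opt (id 7, level 1).
Iteration 2: rows with parent_id in {5,7} -> home (id 6, level 2).
Iteration 3: rows with parent_id in {6} -> backup (id 8, level 3), usr (id 12, level 3).
Iteration 4: rows with parent_id in {8,12} -> music (id 10, level 4), proj (id 11, level 4), log (id 14, level 4).
Iteration 5: rows with parent_id in {10,11,14} -> etc (id 13, level 5), build (id 15, level 5).
Iteration 6: rows with parent_id in {13,15} -> var (id 16, level 6).
Iteration 7: no rows with parent_id in {16}; recursion stops.
Total rows emitted: 12.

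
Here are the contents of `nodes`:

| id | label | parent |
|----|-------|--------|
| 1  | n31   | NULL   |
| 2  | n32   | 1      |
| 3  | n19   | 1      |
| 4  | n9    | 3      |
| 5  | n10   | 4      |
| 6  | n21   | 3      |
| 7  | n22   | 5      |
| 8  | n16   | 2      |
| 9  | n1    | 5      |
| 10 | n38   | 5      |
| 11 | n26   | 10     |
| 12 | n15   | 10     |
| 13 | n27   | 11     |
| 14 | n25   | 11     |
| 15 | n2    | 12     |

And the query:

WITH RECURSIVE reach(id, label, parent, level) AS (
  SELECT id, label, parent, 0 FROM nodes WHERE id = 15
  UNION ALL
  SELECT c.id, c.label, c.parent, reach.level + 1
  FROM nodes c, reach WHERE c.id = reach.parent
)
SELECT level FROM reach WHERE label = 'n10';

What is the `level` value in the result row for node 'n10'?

3

Base: id=15 (n2), parent=12, level 0.
Iteration 1: join on id=12 -> n15 (id 12, parent=10, level 1).
Iteration 2: join on id=10 -> n38 (id 10, parent=5, level 2).
Iteration 3: join on id=5 -> n10 (id 5, parent=4, level 3).
Iteration 4: join on id=4 -> n9 (id 4, parent=3, level 4).
Iteration 5: join on id=3 -> n19 (id 3, parent=1, level 5).
Iteration 6: join on id=1 -> n31 (id 1, parent=NULL, level 6).
Iteration 7: parent is NULL; no match; recursion stops.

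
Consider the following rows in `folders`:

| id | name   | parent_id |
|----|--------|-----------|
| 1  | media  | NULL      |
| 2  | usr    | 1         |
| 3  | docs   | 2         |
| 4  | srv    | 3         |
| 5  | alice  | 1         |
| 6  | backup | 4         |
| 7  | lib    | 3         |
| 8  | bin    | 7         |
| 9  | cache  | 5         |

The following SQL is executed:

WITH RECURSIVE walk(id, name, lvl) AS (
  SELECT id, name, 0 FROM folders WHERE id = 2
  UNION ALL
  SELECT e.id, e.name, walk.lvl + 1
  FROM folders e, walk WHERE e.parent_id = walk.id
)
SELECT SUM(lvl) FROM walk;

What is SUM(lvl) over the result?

11

Base: id=2 (usr) at lvl 0.
Iteration 1: rows with parent_id in {2} -> docs (id 3, lvl 1).
Iteration 2: rows with parent_id in {3} -> srv (id 4, lvl 2), lib (id 7, lvl 2).
Iteration 3: rows with parent_id in {4,7} -> backup (id 6, lvl 3), bin (id 8, lvl 3).
Iteration 4: no rows with parent_id in {6,8}; recursion stops.
SUM(lvl) = 0 + 1 + 2 + 2 + 3 + 3 = 11.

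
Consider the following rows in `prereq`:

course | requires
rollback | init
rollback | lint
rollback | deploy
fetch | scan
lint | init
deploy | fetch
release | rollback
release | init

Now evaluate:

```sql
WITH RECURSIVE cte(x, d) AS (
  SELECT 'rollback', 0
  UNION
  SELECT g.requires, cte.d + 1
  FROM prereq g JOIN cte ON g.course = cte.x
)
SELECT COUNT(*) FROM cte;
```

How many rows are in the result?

7

Base: (rollback, d=0).
Iteration 1: edges from {rollback} -> (deploy, d=1), (init, d=1), (lint, d=1).
Iteration 2: edges from {deploy,init,lint} -> (fetch, d=2), (init, d=2).
Iteration 3: edges from {fetch,init} -> (scan, d=3).
Iteration 4: no outgoing edges from {scan}; recursion stops.
Total rows emitted: 7.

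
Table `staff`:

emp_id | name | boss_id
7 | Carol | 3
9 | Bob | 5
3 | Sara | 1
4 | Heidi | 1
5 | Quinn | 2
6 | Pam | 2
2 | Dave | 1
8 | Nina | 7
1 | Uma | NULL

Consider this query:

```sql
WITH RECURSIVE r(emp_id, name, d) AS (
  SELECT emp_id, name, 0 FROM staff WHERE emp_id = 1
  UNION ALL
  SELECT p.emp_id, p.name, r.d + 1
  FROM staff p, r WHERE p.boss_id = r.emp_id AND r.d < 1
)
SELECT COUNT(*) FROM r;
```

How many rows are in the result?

Base: emp_id=1 (Uma) at d 0.
Iteration 1: rows with boss_id in {1} -> Dave (id 2, d 1), Sara (id 3, d 1), Heidi (id 4, d 1).
Iteration 2: d < 1 fails for all current rows; recursion stops.
Total rows emitted: 4.

4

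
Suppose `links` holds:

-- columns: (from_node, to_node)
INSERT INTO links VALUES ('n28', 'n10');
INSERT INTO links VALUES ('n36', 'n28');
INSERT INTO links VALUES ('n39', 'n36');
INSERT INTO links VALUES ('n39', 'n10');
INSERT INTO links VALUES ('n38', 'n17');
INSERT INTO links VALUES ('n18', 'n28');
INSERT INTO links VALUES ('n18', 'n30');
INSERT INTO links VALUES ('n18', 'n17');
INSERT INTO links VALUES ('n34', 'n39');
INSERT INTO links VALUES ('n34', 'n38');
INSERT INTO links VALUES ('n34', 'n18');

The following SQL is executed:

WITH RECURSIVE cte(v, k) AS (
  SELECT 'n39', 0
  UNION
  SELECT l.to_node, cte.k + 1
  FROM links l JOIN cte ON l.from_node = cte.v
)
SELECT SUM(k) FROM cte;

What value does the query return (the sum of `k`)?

Base: (n39, k=0).
Iteration 1: edges from {n39} -> (n10, k=1), (n36, k=1).
Iteration 2: edges from {n10,n36} -> (n28, k=2).
Iteration 3: edges from {n28} -> (n10, k=3).
Iteration 4: no outgoing edges from {n10}; recursion stops.
SUM(k) = 0 + 1 + 1 + 2 + 3 = 7.

7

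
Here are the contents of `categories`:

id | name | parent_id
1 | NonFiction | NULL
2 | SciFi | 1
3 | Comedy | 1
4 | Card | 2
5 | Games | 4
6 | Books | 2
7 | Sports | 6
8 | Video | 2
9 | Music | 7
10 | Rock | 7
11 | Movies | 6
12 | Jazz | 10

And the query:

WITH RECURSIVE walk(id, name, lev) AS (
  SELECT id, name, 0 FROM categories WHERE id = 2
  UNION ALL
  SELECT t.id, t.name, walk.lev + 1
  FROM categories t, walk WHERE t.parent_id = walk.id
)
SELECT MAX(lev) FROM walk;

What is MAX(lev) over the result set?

Base: id=2 (SciFi) at lev 0.
Iteration 1: rows with parent_id in {2} -> Card (id 4, lev 1), Books (id 6, lev 1), Video (id 8, lev 1).
Iteration 2: rows with parent_id in {4,6,8} -> Games (id 5, lev 2), Sports (id 7, lev 2), Movies (id 11, lev 2).
Iteration 3: rows with parent_id in {5,7,11} -> Music (id 9, lev 3), Rock (id 10, lev 3).
Iteration 4: rows with parent_id in {9,10} -> Jazz (id 12, lev 4).
Iteration 5: no rows with parent_id in {12}; recursion stops.
lev values: 0, 1, 1, 1, 2, 2, 2, 3, 3, 4; the maximum is 4.

4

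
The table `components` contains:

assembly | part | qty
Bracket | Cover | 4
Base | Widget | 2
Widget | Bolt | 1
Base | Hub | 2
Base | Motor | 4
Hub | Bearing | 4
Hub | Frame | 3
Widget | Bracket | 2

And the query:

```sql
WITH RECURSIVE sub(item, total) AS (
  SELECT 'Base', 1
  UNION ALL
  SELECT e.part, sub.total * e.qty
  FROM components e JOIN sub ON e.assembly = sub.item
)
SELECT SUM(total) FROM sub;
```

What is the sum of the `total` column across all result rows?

45

Base: (Base, total=1).
Iteration 1: components of {Base} -> Hub = 1*2 = 2, Motor = 1*4 = 4, Widget = 1*2 = 2.
Iteration 2: components of {Hub,Motor,Widget} -> Bearing = 2*4 = 8, Bolt = 2*1 = 2, Bracket = 2*2 = 4, Frame = 2*3 = 6.
Iteration 3: components of {Bearing,Bolt,Bracket,Frame} -> Cover = 4*4 = 16.
Iteration 4: no further components; recursion stops.
SUM(total) = 1 + 4 + 2 + 2 + 2 + 4 + 6 + 8 + 16 = 45.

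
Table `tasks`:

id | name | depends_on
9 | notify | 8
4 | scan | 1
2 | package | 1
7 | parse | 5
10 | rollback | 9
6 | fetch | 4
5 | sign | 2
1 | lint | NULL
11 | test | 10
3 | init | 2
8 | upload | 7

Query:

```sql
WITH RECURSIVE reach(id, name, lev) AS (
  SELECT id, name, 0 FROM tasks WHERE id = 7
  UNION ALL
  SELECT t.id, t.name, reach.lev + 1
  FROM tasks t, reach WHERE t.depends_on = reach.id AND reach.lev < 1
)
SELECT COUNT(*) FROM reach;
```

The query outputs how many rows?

Base: id=7 (parse) at lev 0.
Iteration 1: rows with depends_on in {7} -> upload (id 8, lev 1).
Iteration 2: lev < 1 fails for all current rows; recursion stops.
Total rows emitted: 2.

2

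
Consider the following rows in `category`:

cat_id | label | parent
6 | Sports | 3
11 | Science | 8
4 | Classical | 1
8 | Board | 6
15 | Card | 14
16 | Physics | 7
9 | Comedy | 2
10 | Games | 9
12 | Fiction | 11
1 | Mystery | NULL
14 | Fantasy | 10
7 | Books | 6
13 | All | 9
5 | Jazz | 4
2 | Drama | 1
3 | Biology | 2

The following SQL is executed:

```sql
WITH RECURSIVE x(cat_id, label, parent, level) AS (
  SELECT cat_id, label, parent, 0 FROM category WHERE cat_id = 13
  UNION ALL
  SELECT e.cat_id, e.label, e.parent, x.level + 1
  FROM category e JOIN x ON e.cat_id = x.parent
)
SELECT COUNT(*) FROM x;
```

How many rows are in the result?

Base: cat_id=13 (All), parent=9, level 0.
Iteration 1: join on cat_id=9 -> Comedy (id 9, parent=2, level 1).
Iteration 2: join on cat_id=2 -> Drama (id 2, parent=1, level 2).
Iteration 3: join on cat_id=1 -> Mystery (id 1, parent=NULL, level 3).
Iteration 4: parent is NULL; no match; recursion stops.
Total rows emitted: 4.

4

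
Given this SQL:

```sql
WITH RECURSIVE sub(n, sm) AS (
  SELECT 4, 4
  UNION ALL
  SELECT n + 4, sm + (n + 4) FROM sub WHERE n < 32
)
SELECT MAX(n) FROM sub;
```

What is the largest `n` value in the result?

Base: n=4, sm=4.
Iteration 1: 4 < 32 holds -> n = 4 + 4 = 8, sm = 4 + 8 = 12.
Iteration 2: 8 < 32 holds -> n = 8 + 4 = 12, sm = 12 + 12 = 24.
Iteration 3: 12 < 32 holds -> n = 12 + 4 = 16, sm = 24 + 16 = 40.
Iteration 4: 16 < 32 holds -> n = 16 + 4 = 20, sm = 40 + 20 = 60.
Iteration 5: 20 < 32 holds -> n = 20 + 4 = 24, sm = 60 + 24 = 84.
Iteration 6: 24 < 32 holds -> n = 24 + 4 = 28, sm = 84 + 28 = 112.
Iteration 7: 28 < 32 holds -> n = 28 + 4 = 32, sm = 112 + 32 = 144.
Iteration 8: 32 < 32 fails; recursion stops.
n values: 4, 8, 12, 16, 20, 24, 28, 32; the maximum is 32.

32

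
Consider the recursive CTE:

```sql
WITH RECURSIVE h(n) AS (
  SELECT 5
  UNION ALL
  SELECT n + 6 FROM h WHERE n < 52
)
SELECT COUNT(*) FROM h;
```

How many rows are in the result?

Base: n=5.
Iteration 1: 5 < 52 holds -> n = 5 + 6 = 11.
Iteration 2: 11 < 52 holds -> n = 11 + 6 = 17.
Iteration 3: 17 < 52 holds -> n = 17 + 6 = 23.
Iteration 4: 23 < 52 holds -> n = 23 + 6 = 29.
Iteration 5: 29 < 52 holds -> n = 29 + 6 = 35.
Iteration 6: 35 < 52 holds -> n = 35 + 6 = 41.
Iteration 7: 41 < 52 holds -> n = 41 + 6 = 47.
Iteration 8: 47 < 52 holds -> n = 47 + 6 = 53.
Iteration 9: 53 < 52 fails; recursion stops.
Total rows emitted: 9.

9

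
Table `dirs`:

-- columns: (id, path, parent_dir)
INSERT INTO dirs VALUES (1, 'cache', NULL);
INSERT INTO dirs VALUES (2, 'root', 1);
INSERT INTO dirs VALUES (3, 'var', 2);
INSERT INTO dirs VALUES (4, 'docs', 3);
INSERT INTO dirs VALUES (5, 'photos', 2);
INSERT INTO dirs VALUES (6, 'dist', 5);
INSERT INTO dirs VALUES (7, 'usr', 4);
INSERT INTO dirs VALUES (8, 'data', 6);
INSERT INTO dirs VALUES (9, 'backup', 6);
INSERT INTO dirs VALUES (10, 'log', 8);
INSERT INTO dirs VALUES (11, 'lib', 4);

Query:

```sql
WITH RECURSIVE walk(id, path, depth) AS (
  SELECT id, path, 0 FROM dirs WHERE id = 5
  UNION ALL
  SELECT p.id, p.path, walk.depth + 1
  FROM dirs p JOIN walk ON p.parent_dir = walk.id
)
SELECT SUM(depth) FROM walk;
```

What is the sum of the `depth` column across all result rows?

8

Base: id=5 (photos) at depth 0.
Iteration 1: rows with parent_dir in {5} -> dist (id 6, depth 1).
Iteration 2: rows with parent_dir in {6} -> data (id 8, depth 2), backup (id 9, depth 2).
Iteration 3: rows with parent_dir in {8,9} -> log (id 10, depth 3).
Iteration 4: no rows with parent_dir in {10}; recursion stops.
SUM(depth) = 0 + 1 + 2 + 2 + 3 = 8.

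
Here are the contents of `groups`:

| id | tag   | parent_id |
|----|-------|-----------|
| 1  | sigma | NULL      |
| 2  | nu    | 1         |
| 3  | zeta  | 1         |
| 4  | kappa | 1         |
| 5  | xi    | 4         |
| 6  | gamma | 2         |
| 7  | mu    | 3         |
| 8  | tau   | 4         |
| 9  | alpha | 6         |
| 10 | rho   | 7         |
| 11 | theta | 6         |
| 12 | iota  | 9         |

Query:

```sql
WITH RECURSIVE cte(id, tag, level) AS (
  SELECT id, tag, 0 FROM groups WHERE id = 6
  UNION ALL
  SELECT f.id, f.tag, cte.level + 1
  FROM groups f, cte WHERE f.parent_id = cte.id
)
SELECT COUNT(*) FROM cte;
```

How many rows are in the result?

Base: id=6 (gamma) at level 0.
Iteration 1: rows with parent_id in {6} -> alpha (id 9, level 1), theta (id 11, level 1).
Iteration 2: rows with parent_id in {9,11} -> iota (id 12, level 2).
Iteration 3: no rows with parent_id in {12}; recursion stops.
Total rows emitted: 4.

4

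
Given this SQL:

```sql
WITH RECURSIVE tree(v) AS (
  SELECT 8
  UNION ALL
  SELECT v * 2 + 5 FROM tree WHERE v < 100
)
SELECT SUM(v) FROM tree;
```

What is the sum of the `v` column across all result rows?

Base: v=8.
Iteration 1: 8 < 100 holds -> v = 8 * 2 + 5 = 21.
Iteration 2: 21 < 100 holds -> v = 21 * 2 + 5 = 47.
Iteration 3: 47 < 100 holds -> v = 47 * 2 + 5 = 99.
Iteration 4: 99 < 100 holds -> v = 99 * 2 + 5 = 203.
Iteration 5: 203 < 100 fails; recursion stops.
SUM(v) = 8 + 21 + 47 + 99 + 203 = 378.

378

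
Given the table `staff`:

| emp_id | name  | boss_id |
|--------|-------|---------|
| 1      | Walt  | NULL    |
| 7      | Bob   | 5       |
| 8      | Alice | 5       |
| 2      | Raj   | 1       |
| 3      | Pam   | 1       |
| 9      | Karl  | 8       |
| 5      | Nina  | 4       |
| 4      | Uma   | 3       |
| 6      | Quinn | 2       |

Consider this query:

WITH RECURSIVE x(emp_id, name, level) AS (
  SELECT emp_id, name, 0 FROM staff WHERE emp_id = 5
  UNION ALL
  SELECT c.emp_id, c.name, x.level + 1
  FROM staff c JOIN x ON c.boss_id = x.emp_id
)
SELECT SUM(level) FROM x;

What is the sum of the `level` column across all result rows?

4

Base: emp_id=5 (Nina) at level 0.
Iteration 1: rows with boss_id in {5} -> Bob (id 7, level 1), Alice (id 8, level 1).
Iteration 2: rows with boss_id in {7,8} -> Karl (id 9, level 2).
Iteration 3: no rows with boss_id in {9}; recursion stops.
SUM(level) = 0 + 1 + 1 + 2 = 4.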